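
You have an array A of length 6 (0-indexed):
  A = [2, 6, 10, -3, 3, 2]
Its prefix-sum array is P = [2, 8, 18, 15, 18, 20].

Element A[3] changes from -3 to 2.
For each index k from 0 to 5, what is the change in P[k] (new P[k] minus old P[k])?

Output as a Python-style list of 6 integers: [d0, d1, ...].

Answer: [0, 0, 0, 5, 5, 5]

Derivation:
Element change: A[3] -3 -> 2, delta = 5
For k < 3: P[k] unchanged, delta_P[k] = 0
For k >= 3: P[k] shifts by exactly 5
Delta array: [0, 0, 0, 5, 5, 5]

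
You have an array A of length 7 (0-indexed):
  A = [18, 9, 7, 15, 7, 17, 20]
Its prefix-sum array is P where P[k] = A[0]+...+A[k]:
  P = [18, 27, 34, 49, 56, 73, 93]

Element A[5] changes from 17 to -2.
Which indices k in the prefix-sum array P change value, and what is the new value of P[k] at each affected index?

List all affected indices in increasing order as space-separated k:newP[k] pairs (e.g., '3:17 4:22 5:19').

P[k] = A[0] + ... + A[k]
P[k] includes A[5] iff k >= 5
Affected indices: 5, 6, ..., 6; delta = -19
  P[5]: 73 + -19 = 54
  P[6]: 93 + -19 = 74

Answer: 5:54 6:74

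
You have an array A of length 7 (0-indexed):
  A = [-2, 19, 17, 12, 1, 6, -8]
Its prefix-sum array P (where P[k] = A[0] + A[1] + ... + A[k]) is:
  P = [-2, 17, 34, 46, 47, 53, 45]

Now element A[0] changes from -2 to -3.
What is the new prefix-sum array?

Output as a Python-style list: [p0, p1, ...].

Answer: [-3, 16, 33, 45, 46, 52, 44]

Derivation:
Change: A[0] -2 -> -3, delta = -1
P[k] for k < 0: unchanged (A[0] not included)
P[k] for k >= 0: shift by delta = -1
  P[0] = -2 + -1 = -3
  P[1] = 17 + -1 = 16
  P[2] = 34 + -1 = 33
  P[3] = 46 + -1 = 45
  P[4] = 47 + -1 = 46
  P[5] = 53 + -1 = 52
  P[6] = 45 + -1 = 44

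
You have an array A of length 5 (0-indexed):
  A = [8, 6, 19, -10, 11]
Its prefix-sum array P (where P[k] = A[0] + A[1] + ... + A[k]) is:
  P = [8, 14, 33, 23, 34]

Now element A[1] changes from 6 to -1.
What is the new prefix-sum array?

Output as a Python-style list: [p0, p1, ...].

Answer: [8, 7, 26, 16, 27]

Derivation:
Change: A[1] 6 -> -1, delta = -7
P[k] for k < 1: unchanged (A[1] not included)
P[k] for k >= 1: shift by delta = -7
  P[0] = 8 + 0 = 8
  P[1] = 14 + -7 = 7
  P[2] = 33 + -7 = 26
  P[3] = 23 + -7 = 16
  P[4] = 34 + -7 = 27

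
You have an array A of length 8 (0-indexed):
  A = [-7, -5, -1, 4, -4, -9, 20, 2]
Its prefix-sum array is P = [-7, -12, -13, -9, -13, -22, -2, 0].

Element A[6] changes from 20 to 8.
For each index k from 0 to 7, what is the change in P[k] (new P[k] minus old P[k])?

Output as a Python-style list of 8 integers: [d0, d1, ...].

Answer: [0, 0, 0, 0, 0, 0, -12, -12]

Derivation:
Element change: A[6] 20 -> 8, delta = -12
For k < 6: P[k] unchanged, delta_P[k] = 0
For k >= 6: P[k] shifts by exactly -12
Delta array: [0, 0, 0, 0, 0, 0, -12, -12]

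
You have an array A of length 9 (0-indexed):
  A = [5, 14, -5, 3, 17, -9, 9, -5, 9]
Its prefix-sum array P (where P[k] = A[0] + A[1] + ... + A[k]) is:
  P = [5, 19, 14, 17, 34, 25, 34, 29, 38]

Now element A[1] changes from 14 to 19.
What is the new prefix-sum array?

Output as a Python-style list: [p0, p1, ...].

Answer: [5, 24, 19, 22, 39, 30, 39, 34, 43]

Derivation:
Change: A[1] 14 -> 19, delta = 5
P[k] for k < 1: unchanged (A[1] not included)
P[k] for k >= 1: shift by delta = 5
  P[0] = 5 + 0 = 5
  P[1] = 19 + 5 = 24
  P[2] = 14 + 5 = 19
  P[3] = 17 + 5 = 22
  P[4] = 34 + 5 = 39
  P[5] = 25 + 5 = 30
  P[6] = 34 + 5 = 39
  P[7] = 29 + 5 = 34
  P[8] = 38 + 5 = 43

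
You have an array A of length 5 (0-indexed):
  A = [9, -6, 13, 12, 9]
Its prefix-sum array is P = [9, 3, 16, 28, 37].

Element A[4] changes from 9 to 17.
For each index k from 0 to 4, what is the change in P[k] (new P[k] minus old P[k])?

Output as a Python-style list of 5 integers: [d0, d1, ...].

Answer: [0, 0, 0, 0, 8]

Derivation:
Element change: A[4] 9 -> 17, delta = 8
For k < 4: P[k] unchanged, delta_P[k] = 0
For k >= 4: P[k] shifts by exactly 8
Delta array: [0, 0, 0, 0, 8]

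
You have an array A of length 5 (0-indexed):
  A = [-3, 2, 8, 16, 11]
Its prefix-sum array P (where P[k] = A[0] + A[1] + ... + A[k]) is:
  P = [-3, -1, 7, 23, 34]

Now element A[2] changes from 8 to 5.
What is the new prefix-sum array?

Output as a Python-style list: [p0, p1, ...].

Answer: [-3, -1, 4, 20, 31]

Derivation:
Change: A[2] 8 -> 5, delta = -3
P[k] for k < 2: unchanged (A[2] not included)
P[k] for k >= 2: shift by delta = -3
  P[0] = -3 + 0 = -3
  P[1] = -1 + 0 = -1
  P[2] = 7 + -3 = 4
  P[3] = 23 + -3 = 20
  P[4] = 34 + -3 = 31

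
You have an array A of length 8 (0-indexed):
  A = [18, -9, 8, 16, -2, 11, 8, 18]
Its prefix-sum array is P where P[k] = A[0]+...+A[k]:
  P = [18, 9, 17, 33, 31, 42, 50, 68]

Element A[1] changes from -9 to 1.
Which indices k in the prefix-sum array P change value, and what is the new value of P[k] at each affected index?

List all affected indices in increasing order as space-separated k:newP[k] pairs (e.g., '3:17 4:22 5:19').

Answer: 1:19 2:27 3:43 4:41 5:52 6:60 7:78

Derivation:
P[k] = A[0] + ... + A[k]
P[k] includes A[1] iff k >= 1
Affected indices: 1, 2, ..., 7; delta = 10
  P[1]: 9 + 10 = 19
  P[2]: 17 + 10 = 27
  P[3]: 33 + 10 = 43
  P[4]: 31 + 10 = 41
  P[5]: 42 + 10 = 52
  P[6]: 50 + 10 = 60
  P[7]: 68 + 10 = 78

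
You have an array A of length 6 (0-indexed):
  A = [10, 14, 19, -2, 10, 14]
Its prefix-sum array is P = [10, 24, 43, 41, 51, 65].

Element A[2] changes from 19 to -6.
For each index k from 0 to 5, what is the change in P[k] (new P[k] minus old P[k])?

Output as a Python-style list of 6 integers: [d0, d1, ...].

Answer: [0, 0, -25, -25, -25, -25]

Derivation:
Element change: A[2] 19 -> -6, delta = -25
For k < 2: P[k] unchanged, delta_P[k] = 0
For k >= 2: P[k] shifts by exactly -25
Delta array: [0, 0, -25, -25, -25, -25]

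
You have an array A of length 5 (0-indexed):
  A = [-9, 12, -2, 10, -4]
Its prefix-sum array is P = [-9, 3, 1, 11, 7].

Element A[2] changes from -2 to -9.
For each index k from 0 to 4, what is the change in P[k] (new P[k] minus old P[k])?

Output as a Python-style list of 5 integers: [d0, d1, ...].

Element change: A[2] -2 -> -9, delta = -7
For k < 2: P[k] unchanged, delta_P[k] = 0
For k >= 2: P[k] shifts by exactly -7
Delta array: [0, 0, -7, -7, -7]

Answer: [0, 0, -7, -7, -7]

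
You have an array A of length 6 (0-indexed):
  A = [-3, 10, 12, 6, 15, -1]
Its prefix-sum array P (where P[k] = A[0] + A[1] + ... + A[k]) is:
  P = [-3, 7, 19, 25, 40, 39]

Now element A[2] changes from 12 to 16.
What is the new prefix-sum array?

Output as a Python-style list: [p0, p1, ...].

Change: A[2] 12 -> 16, delta = 4
P[k] for k < 2: unchanged (A[2] not included)
P[k] for k >= 2: shift by delta = 4
  P[0] = -3 + 0 = -3
  P[1] = 7 + 0 = 7
  P[2] = 19 + 4 = 23
  P[3] = 25 + 4 = 29
  P[4] = 40 + 4 = 44
  P[5] = 39 + 4 = 43

Answer: [-3, 7, 23, 29, 44, 43]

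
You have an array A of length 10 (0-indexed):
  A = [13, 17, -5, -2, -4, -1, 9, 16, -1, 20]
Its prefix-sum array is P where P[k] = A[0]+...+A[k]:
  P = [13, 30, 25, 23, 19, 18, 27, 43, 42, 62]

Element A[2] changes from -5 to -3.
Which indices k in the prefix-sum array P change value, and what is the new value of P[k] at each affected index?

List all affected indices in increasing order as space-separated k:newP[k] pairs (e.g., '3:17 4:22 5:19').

P[k] = A[0] + ... + A[k]
P[k] includes A[2] iff k >= 2
Affected indices: 2, 3, ..., 9; delta = 2
  P[2]: 25 + 2 = 27
  P[3]: 23 + 2 = 25
  P[4]: 19 + 2 = 21
  P[5]: 18 + 2 = 20
  P[6]: 27 + 2 = 29
  P[7]: 43 + 2 = 45
  P[8]: 42 + 2 = 44
  P[9]: 62 + 2 = 64

Answer: 2:27 3:25 4:21 5:20 6:29 7:45 8:44 9:64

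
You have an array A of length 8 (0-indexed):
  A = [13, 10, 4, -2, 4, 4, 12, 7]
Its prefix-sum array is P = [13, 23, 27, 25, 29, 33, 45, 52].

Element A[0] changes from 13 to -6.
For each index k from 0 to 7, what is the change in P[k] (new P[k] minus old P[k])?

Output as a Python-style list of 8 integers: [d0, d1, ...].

Element change: A[0] 13 -> -6, delta = -19
For k < 0: P[k] unchanged, delta_P[k] = 0
For k >= 0: P[k] shifts by exactly -19
Delta array: [-19, -19, -19, -19, -19, -19, -19, -19]

Answer: [-19, -19, -19, -19, -19, -19, -19, -19]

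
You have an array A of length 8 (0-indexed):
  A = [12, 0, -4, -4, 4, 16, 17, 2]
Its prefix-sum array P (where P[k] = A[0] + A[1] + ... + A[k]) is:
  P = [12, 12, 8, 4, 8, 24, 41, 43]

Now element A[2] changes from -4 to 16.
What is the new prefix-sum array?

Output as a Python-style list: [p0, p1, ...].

Answer: [12, 12, 28, 24, 28, 44, 61, 63]

Derivation:
Change: A[2] -4 -> 16, delta = 20
P[k] for k < 2: unchanged (A[2] not included)
P[k] for k >= 2: shift by delta = 20
  P[0] = 12 + 0 = 12
  P[1] = 12 + 0 = 12
  P[2] = 8 + 20 = 28
  P[3] = 4 + 20 = 24
  P[4] = 8 + 20 = 28
  P[5] = 24 + 20 = 44
  P[6] = 41 + 20 = 61
  P[7] = 43 + 20 = 63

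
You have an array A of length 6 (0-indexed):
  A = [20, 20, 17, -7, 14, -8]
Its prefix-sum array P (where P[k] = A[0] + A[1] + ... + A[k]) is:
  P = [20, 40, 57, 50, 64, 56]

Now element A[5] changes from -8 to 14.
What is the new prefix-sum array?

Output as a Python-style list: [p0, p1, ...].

Change: A[5] -8 -> 14, delta = 22
P[k] for k < 5: unchanged (A[5] not included)
P[k] for k >= 5: shift by delta = 22
  P[0] = 20 + 0 = 20
  P[1] = 40 + 0 = 40
  P[2] = 57 + 0 = 57
  P[3] = 50 + 0 = 50
  P[4] = 64 + 0 = 64
  P[5] = 56 + 22 = 78

Answer: [20, 40, 57, 50, 64, 78]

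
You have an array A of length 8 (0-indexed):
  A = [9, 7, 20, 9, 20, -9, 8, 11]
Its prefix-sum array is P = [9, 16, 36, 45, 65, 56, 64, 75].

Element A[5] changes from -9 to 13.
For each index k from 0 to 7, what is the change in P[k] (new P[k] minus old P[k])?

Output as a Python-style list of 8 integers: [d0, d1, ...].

Element change: A[5] -9 -> 13, delta = 22
For k < 5: P[k] unchanged, delta_P[k] = 0
For k >= 5: P[k] shifts by exactly 22
Delta array: [0, 0, 0, 0, 0, 22, 22, 22]

Answer: [0, 0, 0, 0, 0, 22, 22, 22]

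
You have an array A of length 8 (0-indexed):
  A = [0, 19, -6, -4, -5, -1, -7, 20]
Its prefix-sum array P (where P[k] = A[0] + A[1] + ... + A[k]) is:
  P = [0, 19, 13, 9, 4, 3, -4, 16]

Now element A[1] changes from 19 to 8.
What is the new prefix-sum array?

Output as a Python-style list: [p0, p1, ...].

Change: A[1] 19 -> 8, delta = -11
P[k] for k < 1: unchanged (A[1] not included)
P[k] for k >= 1: shift by delta = -11
  P[0] = 0 + 0 = 0
  P[1] = 19 + -11 = 8
  P[2] = 13 + -11 = 2
  P[3] = 9 + -11 = -2
  P[4] = 4 + -11 = -7
  P[5] = 3 + -11 = -8
  P[6] = -4 + -11 = -15
  P[7] = 16 + -11 = 5

Answer: [0, 8, 2, -2, -7, -8, -15, 5]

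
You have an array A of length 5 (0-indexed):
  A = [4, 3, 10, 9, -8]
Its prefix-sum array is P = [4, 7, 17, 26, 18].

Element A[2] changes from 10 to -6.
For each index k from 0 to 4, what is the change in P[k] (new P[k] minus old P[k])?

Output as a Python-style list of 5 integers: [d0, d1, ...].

Element change: A[2] 10 -> -6, delta = -16
For k < 2: P[k] unchanged, delta_P[k] = 0
For k >= 2: P[k] shifts by exactly -16
Delta array: [0, 0, -16, -16, -16]

Answer: [0, 0, -16, -16, -16]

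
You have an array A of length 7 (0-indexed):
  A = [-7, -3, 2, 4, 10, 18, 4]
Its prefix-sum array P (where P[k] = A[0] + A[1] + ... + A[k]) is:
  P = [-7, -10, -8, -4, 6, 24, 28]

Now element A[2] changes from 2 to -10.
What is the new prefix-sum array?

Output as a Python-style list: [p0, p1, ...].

Change: A[2] 2 -> -10, delta = -12
P[k] for k < 2: unchanged (A[2] not included)
P[k] for k >= 2: shift by delta = -12
  P[0] = -7 + 0 = -7
  P[1] = -10 + 0 = -10
  P[2] = -8 + -12 = -20
  P[3] = -4 + -12 = -16
  P[4] = 6 + -12 = -6
  P[5] = 24 + -12 = 12
  P[6] = 28 + -12 = 16

Answer: [-7, -10, -20, -16, -6, 12, 16]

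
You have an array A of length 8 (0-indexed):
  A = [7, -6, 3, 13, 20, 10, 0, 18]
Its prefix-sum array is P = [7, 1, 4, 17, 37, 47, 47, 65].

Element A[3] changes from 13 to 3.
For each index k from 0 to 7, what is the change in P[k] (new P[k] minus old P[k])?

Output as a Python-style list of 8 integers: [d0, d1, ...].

Element change: A[3] 13 -> 3, delta = -10
For k < 3: P[k] unchanged, delta_P[k] = 0
For k >= 3: P[k] shifts by exactly -10
Delta array: [0, 0, 0, -10, -10, -10, -10, -10]

Answer: [0, 0, 0, -10, -10, -10, -10, -10]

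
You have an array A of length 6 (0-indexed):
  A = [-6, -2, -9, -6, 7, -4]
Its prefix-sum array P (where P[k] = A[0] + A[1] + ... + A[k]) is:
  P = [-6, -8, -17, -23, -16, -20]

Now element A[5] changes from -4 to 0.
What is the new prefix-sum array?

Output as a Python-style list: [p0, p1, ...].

Answer: [-6, -8, -17, -23, -16, -16]

Derivation:
Change: A[5] -4 -> 0, delta = 4
P[k] for k < 5: unchanged (A[5] not included)
P[k] for k >= 5: shift by delta = 4
  P[0] = -6 + 0 = -6
  P[1] = -8 + 0 = -8
  P[2] = -17 + 0 = -17
  P[3] = -23 + 0 = -23
  P[4] = -16 + 0 = -16
  P[5] = -20 + 4 = -16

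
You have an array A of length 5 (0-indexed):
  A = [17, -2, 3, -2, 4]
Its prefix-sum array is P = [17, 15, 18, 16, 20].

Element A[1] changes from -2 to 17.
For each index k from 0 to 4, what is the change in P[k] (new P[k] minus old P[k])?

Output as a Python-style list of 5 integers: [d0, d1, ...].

Answer: [0, 19, 19, 19, 19]

Derivation:
Element change: A[1] -2 -> 17, delta = 19
For k < 1: P[k] unchanged, delta_P[k] = 0
For k >= 1: P[k] shifts by exactly 19
Delta array: [0, 19, 19, 19, 19]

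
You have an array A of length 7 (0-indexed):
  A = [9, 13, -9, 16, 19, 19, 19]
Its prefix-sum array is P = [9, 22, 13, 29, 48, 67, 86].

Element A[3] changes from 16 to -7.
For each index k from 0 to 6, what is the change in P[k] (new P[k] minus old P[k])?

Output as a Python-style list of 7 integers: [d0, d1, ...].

Element change: A[3] 16 -> -7, delta = -23
For k < 3: P[k] unchanged, delta_P[k] = 0
For k >= 3: P[k] shifts by exactly -23
Delta array: [0, 0, 0, -23, -23, -23, -23]

Answer: [0, 0, 0, -23, -23, -23, -23]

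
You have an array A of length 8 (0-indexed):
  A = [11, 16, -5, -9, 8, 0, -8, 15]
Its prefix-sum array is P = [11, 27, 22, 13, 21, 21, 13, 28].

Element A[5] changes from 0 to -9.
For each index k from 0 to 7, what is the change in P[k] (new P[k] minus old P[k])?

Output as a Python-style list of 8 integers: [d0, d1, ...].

Answer: [0, 0, 0, 0, 0, -9, -9, -9]

Derivation:
Element change: A[5] 0 -> -9, delta = -9
For k < 5: P[k] unchanged, delta_P[k] = 0
For k >= 5: P[k] shifts by exactly -9
Delta array: [0, 0, 0, 0, 0, -9, -9, -9]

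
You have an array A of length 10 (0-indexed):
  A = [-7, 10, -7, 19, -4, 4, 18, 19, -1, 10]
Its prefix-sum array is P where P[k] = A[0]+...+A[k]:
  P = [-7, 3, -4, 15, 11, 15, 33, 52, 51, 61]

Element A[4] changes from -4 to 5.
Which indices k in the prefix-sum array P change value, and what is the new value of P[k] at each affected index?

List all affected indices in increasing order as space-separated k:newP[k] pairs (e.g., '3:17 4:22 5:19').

P[k] = A[0] + ... + A[k]
P[k] includes A[4] iff k >= 4
Affected indices: 4, 5, ..., 9; delta = 9
  P[4]: 11 + 9 = 20
  P[5]: 15 + 9 = 24
  P[6]: 33 + 9 = 42
  P[7]: 52 + 9 = 61
  P[8]: 51 + 9 = 60
  P[9]: 61 + 9 = 70

Answer: 4:20 5:24 6:42 7:61 8:60 9:70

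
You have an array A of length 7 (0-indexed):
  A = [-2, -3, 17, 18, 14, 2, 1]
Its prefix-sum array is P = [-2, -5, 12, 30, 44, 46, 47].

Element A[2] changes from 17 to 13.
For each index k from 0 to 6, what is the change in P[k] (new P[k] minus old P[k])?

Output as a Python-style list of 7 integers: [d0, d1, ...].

Element change: A[2] 17 -> 13, delta = -4
For k < 2: P[k] unchanged, delta_P[k] = 0
For k >= 2: P[k] shifts by exactly -4
Delta array: [0, 0, -4, -4, -4, -4, -4]

Answer: [0, 0, -4, -4, -4, -4, -4]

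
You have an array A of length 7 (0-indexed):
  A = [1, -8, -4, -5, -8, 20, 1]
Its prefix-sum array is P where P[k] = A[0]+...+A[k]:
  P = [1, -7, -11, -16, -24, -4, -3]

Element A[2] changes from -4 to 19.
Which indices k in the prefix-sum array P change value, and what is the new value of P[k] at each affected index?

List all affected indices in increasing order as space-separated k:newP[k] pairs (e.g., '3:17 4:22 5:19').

P[k] = A[0] + ... + A[k]
P[k] includes A[2] iff k >= 2
Affected indices: 2, 3, ..., 6; delta = 23
  P[2]: -11 + 23 = 12
  P[3]: -16 + 23 = 7
  P[4]: -24 + 23 = -1
  P[5]: -4 + 23 = 19
  P[6]: -3 + 23 = 20

Answer: 2:12 3:7 4:-1 5:19 6:20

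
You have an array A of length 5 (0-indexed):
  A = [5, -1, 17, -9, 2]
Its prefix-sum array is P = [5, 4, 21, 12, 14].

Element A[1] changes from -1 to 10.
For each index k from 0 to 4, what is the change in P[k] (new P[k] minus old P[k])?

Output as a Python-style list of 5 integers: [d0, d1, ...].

Answer: [0, 11, 11, 11, 11]

Derivation:
Element change: A[1] -1 -> 10, delta = 11
For k < 1: P[k] unchanged, delta_P[k] = 0
For k >= 1: P[k] shifts by exactly 11
Delta array: [0, 11, 11, 11, 11]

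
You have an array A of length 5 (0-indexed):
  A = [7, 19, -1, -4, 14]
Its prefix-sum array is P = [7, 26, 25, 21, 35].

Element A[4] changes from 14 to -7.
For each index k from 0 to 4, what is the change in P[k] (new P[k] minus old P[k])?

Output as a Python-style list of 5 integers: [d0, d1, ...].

Answer: [0, 0, 0, 0, -21]

Derivation:
Element change: A[4] 14 -> -7, delta = -21
For k < 4: P[k] unchanged, delta_P[k] = 0
For k >= 4: P[k] shifts by exactly -21
Delta array: [0, 0, 0, 0, -21]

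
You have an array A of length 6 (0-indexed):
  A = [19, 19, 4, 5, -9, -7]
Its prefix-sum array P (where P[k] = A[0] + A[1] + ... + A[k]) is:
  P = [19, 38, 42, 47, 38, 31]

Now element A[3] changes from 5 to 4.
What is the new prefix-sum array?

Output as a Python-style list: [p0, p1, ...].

Answer: [19, 38, 42, 46, 37, 30]

Derivation:
Change: A[3] 5 -> 4, delta = -1
P[k] for k < 3: unchanged (A[3] not included)
P[k] for k >= 3: shift by delta = -1
  P[0] = 19 + 0 = 19
  P[1] = 38 + 0 = 38
  P[2] = 42 + 0 = 42
  P[3] = 47 + -1 = 46
  P[4] = 38 + -1 = 37
  P[5] = 31 + -1 = 30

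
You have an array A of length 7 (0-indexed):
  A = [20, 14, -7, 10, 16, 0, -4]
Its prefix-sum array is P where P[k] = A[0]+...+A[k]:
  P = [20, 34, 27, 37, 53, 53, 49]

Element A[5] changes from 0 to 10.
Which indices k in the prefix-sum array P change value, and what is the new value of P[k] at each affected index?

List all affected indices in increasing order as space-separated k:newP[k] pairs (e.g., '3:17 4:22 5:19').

Answer: 5:63 6:59

Derivation:
P[k] = A[0] + ... + A[k]
P[k] includes A[5] iff k >= 5
Affected indices: 5, 6, ..., 6; delta = 10
  P[5]: 53 + 10 = 63
  P[6]: 49 + 10 = 59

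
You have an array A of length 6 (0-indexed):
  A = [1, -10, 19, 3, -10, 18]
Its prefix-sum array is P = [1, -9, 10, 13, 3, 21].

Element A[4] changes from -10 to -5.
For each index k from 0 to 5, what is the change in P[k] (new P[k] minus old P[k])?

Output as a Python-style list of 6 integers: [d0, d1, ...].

Element change: A[4] -10 -> -5, delta = 5
For k < 4: P[k] unchanged, delta_P[k] = 0
For k >= 4: P[k] shifts by exactly 5
Delta array: [0, 0, 0, 0, 5, 5]

Answer: [0, 0, 0, 0, 5, 5]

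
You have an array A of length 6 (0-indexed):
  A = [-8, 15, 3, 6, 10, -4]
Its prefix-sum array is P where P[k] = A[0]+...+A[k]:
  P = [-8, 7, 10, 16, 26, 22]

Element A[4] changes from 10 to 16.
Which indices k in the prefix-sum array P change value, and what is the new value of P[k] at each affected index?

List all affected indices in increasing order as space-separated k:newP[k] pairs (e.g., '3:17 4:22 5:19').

P[k] = A[0] + ... + A[k]
P[k] includes A[4] iff k >= 4
Affected indices: 4, 5, ..., 5; delta = 6
  P[4]: 26 + 6 = 32
  P[5]: 22 + 6 = 28

Answer: 4:32 5:28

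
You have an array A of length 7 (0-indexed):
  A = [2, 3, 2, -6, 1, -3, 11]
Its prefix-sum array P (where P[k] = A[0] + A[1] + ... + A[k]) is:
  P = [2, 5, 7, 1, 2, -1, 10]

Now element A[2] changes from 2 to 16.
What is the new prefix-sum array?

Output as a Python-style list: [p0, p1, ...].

Answer: [2, 5, 21, 15, 16, 13, 24]

Derivation:
Change: A[2] 2 -> 16, delta = 14
P[k] for k < 2: unchanged (A[2] not included)
P[k] for k >= 2: shift by delta = 14
  P[0] = 2 + 0 = 2
  P[1] = 5 + 0 = 5
  P[2] = 7 + 14 = 21
  P[3] = 1 + 14 = 15
  P[4] = 2 + 14 = 16
  P[5] = -1 + 14 = 13
  P[6] = 10 + 14 = 24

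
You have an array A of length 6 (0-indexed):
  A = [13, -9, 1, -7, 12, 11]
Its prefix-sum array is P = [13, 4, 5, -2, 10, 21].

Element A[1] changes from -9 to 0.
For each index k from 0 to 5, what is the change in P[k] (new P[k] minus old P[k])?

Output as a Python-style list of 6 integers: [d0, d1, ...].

Answer: [0, 9, 9, 9, 9, 9]

Derivation:
Element change: A[1] -9 -> 0, delta = 9
For k < 1: P[k] unchanged, delta_P[k] = 0
For k >= 1: P[k] shifts by exactly 9
Delta array: [0, 9, 9, 9, 9, 9]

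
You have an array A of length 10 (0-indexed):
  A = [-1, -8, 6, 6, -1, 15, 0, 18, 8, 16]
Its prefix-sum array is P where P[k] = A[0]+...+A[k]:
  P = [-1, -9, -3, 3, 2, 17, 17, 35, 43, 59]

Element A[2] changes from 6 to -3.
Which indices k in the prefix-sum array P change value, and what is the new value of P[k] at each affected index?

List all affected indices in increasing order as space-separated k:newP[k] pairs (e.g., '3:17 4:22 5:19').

P[k] = A[0] + ... + A[k]
P[k] includes A[2] iff k >= 2
Affected indices: 2, 3, ..., 9; delta = -9
  P[2]: -3 + -9 = -12
  P[3]: 3 + -9 = -6
  P[4]: 2 + -9 = -7
  P[5]: 17 + -9 = 8
  P[6]: 17 + -9 = 8
  P[7]: 35 + -9 = 26
  P[8]: 43 + -9 = 34
  P[9]: 59 + -9 = 50

Answer: 2:-12 3:-6 4:-7 5:8 6:8 7:26 8:34 9:50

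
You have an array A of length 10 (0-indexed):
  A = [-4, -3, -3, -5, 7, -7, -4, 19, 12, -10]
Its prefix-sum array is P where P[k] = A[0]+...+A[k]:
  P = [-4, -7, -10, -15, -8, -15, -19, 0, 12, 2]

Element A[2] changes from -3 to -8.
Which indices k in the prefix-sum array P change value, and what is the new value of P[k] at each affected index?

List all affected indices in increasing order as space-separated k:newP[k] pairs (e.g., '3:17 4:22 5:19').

P[k] = A[0] + ... + A[k]
P[k] includes A[2] iff k >= 2
Affected indices: 2, 3, ..., 9; delta = -5
  P[2]: -10 + -5 = -15
  P[3]: -15 + -5 = -20
  P[4]: -8 + -5 = -13
  P[5]: -15 + -5 = -20
  P[6]: -19 + -5 = -24
  P[7]: 0 + -5 = -5
  P[8]: 12 + -5 = 7
  P[9]: 2 + -5 = -3

Answer: 2:-15 3:-20 4:-13 5:-20 6:-24 7:-5 8:7 9:-3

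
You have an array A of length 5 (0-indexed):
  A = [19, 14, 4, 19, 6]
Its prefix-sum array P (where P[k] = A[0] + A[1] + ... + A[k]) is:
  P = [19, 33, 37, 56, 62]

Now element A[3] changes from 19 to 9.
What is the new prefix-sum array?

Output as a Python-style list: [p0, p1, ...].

Change: A[3] 19 -> 9, delta = -10
P[k] for k < 3: unchanged (A[3] not included)
P[k] for k >= 3: shift by delta = -10
  P[0] = 19 + 0 = 19
  P[1] = 33 + 0 = 33
  P[2] = 37 + 0 = 37
  P[3] = 56 + -10 = 46
  P[4] = 62 + -10 = 52

Answer: [19, 33, 37, 46, 52]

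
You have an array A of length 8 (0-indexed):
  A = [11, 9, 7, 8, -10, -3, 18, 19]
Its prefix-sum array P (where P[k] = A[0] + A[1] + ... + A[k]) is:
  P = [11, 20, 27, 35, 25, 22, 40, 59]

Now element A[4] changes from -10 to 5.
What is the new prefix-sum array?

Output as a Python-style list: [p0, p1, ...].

Answer: [11, 20, 27, 35, 40, 37, 55, 74]

Derivation:
Change: A[4] -10 -> 5, delta = 15
P[k] for k < 4: unchanged (A[4] not included)
P[k] for k >= 4: shift by delta = 15
  P[0] = 11 + 0 = 11
  P[1] = 20 + 0 = 20
  P[2] = 27 + 0 = 27
  P[3] = 35 + 0 = 35
  P[4] = 25 + 15 = 40
  P[5] = 22 + 15 = 37
  P[6] = 40 + 15 = 55
  P[7] = 59 + 15 = 74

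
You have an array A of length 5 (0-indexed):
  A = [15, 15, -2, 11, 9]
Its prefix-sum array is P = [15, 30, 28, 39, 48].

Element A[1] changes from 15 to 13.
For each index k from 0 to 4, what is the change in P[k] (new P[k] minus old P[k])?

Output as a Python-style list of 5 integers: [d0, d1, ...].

Answer: [0, -2, -2, -2, -2]

Derivation:
Element change: A[1] 15 -> 13, delta = -2
For k < 1: P[k] unchanged, delta_P[k] = 0
For k >= 1: P[k] shifts by exactly -2
Delta array: [0, -2, -2, -2, -2]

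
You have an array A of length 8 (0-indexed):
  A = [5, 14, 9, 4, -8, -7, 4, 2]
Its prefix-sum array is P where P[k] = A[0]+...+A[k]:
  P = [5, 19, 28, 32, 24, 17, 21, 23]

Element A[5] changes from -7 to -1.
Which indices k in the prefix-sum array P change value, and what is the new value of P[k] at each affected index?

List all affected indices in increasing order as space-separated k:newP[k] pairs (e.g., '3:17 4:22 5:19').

P[k] = A[0] + ... + A[k]
P[k] includes A[5] iff k >= 5
Affected indices: 5, 6, ..., 7; delta = 6
  P[5]: 17 + 6 = 23
  P[6]: 21 + 6 = 27
  P[7]: 23 + 6 = 29

Answer: 5:23 6:27 7:29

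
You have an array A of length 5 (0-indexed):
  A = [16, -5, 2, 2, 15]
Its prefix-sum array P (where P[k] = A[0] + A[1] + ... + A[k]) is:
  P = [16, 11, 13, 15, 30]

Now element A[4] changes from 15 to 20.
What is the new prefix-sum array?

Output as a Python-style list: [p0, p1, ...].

Answer: [16, 11, 13, 15, 35]

Derivation:
Change: A[4] 15 -> 20, delta = 5
P[k] for k < 4: unchanged (A[4] not included)
P[k] for k >= 4: shift by delta = 5
  P[0] = 16 + 0 = 16
  P[1] = 11 + 0 = 11
  P[2] = 13 + 0 = 13
  P[3] = 15 + 0 = 15
  P[4] = 30 + 5 = 35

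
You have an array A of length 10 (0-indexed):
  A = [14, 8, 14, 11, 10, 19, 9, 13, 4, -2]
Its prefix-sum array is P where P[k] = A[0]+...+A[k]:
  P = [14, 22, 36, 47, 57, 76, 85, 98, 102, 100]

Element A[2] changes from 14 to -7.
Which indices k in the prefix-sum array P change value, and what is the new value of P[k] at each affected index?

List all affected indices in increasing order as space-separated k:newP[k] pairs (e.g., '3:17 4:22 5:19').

P[k] = A[0] + ... + A[k]
P[k] includes A[2] iff k >= 2
Affected indices: 2, 3, ..., 9; delta = -21
  P[2]: 36 + -21 = 15
  P[3]: 47 + -21 = 26
  P[4]: 57 + -21 = 36
  P[5]: 76 + -21 = 55
  P[6]: 85 + -21 = 64
  P[7]: 98 + -21 = 77
  P[8]: 102 + -21 = 81
  P[9]: 100 + -21 = 79

Answer: 2:15 3:26 4:36 5:55 6:64 7:77 8:81 9:79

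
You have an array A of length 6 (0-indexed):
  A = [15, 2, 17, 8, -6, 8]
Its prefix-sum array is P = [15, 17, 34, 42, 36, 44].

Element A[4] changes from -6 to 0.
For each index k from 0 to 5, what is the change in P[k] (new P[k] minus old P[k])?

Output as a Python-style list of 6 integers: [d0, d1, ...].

Element change: A[4] -6 -> 0, delta = 6
For k < 4: P[k] unchanged, delta_P[k] = 0
For k >= 4: P[k] shifts by exactly 6
Delta array: [0, 0, 0, 0, 6, 6]

Answer: [0, 0, 0, 0, 6, 6]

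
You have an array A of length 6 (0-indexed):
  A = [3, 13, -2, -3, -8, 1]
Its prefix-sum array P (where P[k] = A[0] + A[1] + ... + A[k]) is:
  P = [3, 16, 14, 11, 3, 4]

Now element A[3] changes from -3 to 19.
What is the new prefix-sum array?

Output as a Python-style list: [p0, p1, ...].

Answer: [3, 16, 14, 33, 25, 26]

Derivation:
Change: A[3] -3 -> 19, delta = 22
P[k] for k < 3: unchanged (A[3] not included)
P[k] for k >= 3: shift by delta = 22
  P[0] = 3 + 0 = 3
  P[1] = 16 + 0 = 16
  P[2] = 14 + 0 = 14
  P[3] = 11 + 22 = 33
  P[4] = 3 + 22 = 25
  P[5] = 4 + 22 = 26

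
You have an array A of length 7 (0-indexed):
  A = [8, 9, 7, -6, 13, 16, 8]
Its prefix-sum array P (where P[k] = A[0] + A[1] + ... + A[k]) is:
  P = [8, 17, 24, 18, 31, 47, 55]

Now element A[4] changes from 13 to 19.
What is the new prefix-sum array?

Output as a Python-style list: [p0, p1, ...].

Answer: [8, 17, 24, 18, 37, 53, 61]

Derivation:
Change: A[4] 13 -> 19, delta = 6
P[k] for k < 4: unchanged (A[4] not included)
P[k] for k >= 4: shift by delta = 6
  P[0] = 8 + 0 = 8
  P[1] = 17 + 0 = 17
  P[2] = 24 + 0 = 24
  P[3] = 18 + 0 = 18
  P[4] = 31 + 6 = 37
  P[5] = 47 + 6 = 53
  P[6] = 55 + 6 = 61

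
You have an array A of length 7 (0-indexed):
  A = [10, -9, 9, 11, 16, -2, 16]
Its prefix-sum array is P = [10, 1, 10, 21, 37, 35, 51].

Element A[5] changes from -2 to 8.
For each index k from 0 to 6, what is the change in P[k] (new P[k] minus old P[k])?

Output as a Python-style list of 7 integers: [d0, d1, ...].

Element change: A[5] -2 -> 8, delta = 10
For k < 5: P[k] unchanged, delta_P[k] = 0
For k >= 5: P[k] shifts by exactly 10
Delta array: [0, 0, 0, 0, 0, 10, 10]

Answer: [0, 0, 0, 0, 0, 10, 10]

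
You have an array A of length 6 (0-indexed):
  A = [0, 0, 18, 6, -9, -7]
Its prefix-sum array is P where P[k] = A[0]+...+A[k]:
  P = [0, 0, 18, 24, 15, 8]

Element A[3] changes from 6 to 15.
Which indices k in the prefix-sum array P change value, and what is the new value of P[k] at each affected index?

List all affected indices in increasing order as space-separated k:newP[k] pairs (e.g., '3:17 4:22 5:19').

P[k] = A[0] + ... + A[k]
P[k] includes A[3] iff k >= 3
Affected indices: 3, 4, ..., 5; delta = 9
  P[3]: 24 + 9 = 33
  P[4]: 15 + 9 = 24
  P[5]: 8 + 9 = 17

Answer: 3:33 4:24 5:17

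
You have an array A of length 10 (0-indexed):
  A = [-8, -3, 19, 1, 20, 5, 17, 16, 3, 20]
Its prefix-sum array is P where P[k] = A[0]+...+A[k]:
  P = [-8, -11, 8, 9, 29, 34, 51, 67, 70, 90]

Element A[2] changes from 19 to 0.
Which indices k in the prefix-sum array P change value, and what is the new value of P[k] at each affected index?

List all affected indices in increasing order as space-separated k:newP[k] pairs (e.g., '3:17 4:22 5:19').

Answer: 2:-11 3:-10 4:10 5:15 6:32 7:48 8:51 9:71

Derivation:
P[k] = A[0] + ... + A[k]
P[k] includes A[2] iff k >= 2
Affected indices: 2, 3, ..., 9; delta = -19
  P[2]: 8 + -19 = -11
  P[3]: 9 + -19 = -10
  P[4]: 29 + -19 = 10
  P[5]: 34 + -19 = 15
  P[6]: 51 + -19 = 32
  P[7]: 67 + -19 = 48
  P[8]: 70 + -19 = 51
  P[9]: 90 + -19 = 71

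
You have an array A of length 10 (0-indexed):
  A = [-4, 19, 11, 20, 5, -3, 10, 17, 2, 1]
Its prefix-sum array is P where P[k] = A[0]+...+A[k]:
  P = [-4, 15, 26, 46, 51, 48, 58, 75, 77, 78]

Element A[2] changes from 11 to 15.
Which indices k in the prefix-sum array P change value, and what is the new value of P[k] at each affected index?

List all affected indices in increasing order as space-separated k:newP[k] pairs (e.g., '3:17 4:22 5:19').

P[k] = A[0] + ... + A[k]
P[k] includes A[2] iff k >= 2
Affected indices: 2, 3, ..., 9; delta = 4
  P[2]: 26 + 4 = 30
  P[3]: 46 + 4 = 50
  P[4]: 51 + 4 = 55
  P[5]: 48 + 4 = 52
  P[6]: 58 + 4 = 62
  P[7]: 75 + 4 = 79
  P[8]: 77 + 4 = 81
  P[9]: 78 + 4 = 82

Answer: 2:30 3:50 4:55 5:52 6:62 7:79 8:81 9:82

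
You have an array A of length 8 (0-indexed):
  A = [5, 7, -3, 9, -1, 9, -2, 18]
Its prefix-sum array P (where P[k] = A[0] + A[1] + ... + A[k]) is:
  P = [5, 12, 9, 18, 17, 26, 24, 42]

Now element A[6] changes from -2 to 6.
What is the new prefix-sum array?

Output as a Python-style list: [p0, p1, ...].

Answer: [5, 12, 9, 18, 17, 26, 32, 50]

Derivation:
Change: A[6] -2 -> 6, delta = 8
P[k] for k < 6: unchanged (A[6] not included)
P[k] for k >= 6: shift by delta = 8
  P[0] = 5 + 0 = 5
  P[1] = 12 + 0 = 12
  P[2] = 9 + 0 = 9
  P[3] = 18 + 0 = 18
  P[4] = 17 + 0 = 17
  P[5] = 26 + 0 = 26
  P[6] = 24 + 8 = 32
  P[7] = 42 + 8 = 50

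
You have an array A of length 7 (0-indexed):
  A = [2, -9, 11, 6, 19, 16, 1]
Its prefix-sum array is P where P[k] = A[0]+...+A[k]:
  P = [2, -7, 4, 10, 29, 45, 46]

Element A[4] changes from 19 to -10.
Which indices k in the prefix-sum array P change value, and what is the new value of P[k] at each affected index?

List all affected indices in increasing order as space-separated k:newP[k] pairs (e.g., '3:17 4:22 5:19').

P[k] = A[0] + ... + A[k]
P[k] includes A[4] iff k >= 4
Affected indices: 4, 5, ..., 6; delta = -29
  P[4]: 29 + -29 = 0
  P[5]: 45 + -29 = 16
  P[6]: 46 + -29 = 17

Answer: 4:0 5:16 6:17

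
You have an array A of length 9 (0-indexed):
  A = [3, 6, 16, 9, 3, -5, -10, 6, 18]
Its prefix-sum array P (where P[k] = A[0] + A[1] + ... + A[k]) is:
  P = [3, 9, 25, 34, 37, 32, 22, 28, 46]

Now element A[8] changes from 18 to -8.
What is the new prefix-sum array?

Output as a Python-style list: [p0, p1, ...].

Answer: [3, 9, 25, 34, 37, 32, 22, 28, 20]

Derivation:
Change: A[8] 18 -> -8, delta = -26
P[k] for k < 8: unchanged (A[8] not included)
P[k] for k >= 8: shift by delta = -26
  P[0] = 3 + 0 = 3
  P[1] = 9 + 0 = 9
  P[2] = 25 + 0 = 25
  P[3] = 34 + 0 = 34
  P[4] = 37 + 0 = 37
  P[5] = 32 + 0 = 32
  P[6] = 22 + 0 = 22
  P[7] = 28 + 0 = 28
  P[8] = 46 + -26 = 20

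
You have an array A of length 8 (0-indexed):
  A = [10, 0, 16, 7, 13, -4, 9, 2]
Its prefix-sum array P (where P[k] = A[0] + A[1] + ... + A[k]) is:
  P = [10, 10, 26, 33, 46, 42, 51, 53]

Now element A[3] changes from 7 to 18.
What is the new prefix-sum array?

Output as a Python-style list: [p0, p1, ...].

Change: A[3] 7 -> 18, delta = 11
P[k] for k < 3: unchanged (A[3] not included)
P[k] for k >= 3: shift by delta = 11
  P[0] = 10 + 0 = 10
  P[1] = 10 + 0 = 10
  P[2] = 26 + 0 = 26
  P[3] = 33 + 11 = 44
  P[4] = 46 + 11 = 57
  P[5] = 42 + 11 = 53
  P[6] = 51 + 11 = 62
  P[7] = 53 + 11 = 64

Answer: [10, 10, 26, 44, 57, 53, 62, 64]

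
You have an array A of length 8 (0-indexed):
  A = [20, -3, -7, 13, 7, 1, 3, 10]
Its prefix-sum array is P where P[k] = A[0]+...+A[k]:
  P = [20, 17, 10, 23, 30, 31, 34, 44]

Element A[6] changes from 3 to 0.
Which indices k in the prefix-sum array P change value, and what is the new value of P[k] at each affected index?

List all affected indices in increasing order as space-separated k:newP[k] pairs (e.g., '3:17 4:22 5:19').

P[k] = A[0] + ... + A[k]
P[k] includes A[6] iff k >= 6
Affected indices: 6, 7, ..., 7; delta = -3
  P[6]: 34 + -3 = 31
  P[7]: 44 + -3 = 41

Answer: 6:31 7:41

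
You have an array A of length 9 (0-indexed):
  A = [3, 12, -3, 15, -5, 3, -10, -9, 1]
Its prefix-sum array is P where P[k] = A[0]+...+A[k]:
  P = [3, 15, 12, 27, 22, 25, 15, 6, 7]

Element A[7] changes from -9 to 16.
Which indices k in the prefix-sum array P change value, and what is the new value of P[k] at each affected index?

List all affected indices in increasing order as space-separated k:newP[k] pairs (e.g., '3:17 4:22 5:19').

Answer: 7:31 8:32

Derivation:
P[k] = A[0] + ... + A[k]
P[k] includes A[7] iff k >= 7
Affected indices: 7, 8, ..., 8; delta = 25
  P[7]: 6 + 25 = 31
  P[8]: 7 + 25 = 32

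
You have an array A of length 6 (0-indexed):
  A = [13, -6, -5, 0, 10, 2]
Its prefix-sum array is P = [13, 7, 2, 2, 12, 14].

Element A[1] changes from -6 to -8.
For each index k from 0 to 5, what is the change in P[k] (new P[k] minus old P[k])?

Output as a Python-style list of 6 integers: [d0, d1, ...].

Answer: [0, -2, -2, -2, -2, -2]

Derivation:
Element change: A[1] -6 -> -8, delta = -2
For k < 1: P[k] unchanged, delta_P[k] = 0
For k >= 1: P[k] shifts by exactly -2
Delta array: [0, -2, -2, -2, -2, -2]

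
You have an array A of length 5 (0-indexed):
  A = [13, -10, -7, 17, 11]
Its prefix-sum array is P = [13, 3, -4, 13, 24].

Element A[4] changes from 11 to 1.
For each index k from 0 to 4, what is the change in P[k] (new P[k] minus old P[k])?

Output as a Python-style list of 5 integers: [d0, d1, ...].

Answer: [0, 0, 0, 0, -10]

Derivation:
Element change: A[4] 11 -> 1, delta = -10
For k < 4: P[k] unchanged, delta_P[k] = 0
For k >= 4: P[k] shifts by exactly -10
Delta array: [0, 0, 0, 0, -10]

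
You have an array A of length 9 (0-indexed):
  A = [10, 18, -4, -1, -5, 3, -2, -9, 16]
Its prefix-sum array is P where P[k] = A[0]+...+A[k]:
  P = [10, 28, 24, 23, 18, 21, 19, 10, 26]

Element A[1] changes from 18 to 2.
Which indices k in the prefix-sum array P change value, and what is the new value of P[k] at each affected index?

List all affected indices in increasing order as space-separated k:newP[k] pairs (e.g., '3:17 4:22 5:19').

Answer: 1:12 2:8 3:7 4:2 5:5 6:3 7:-6 8:10

Derivation:
P[k] = A[0] + ... + A[k]
P[k] includes A[1] iff k >= 1
Affected indices: 1, 2, ..., 8; delta = -16
  P[1]: 28 + -16 = 12
  P[2]: 24 + -16 = 8
  P[3]: 23 + -16 = 7
  P[4]: 18 + -16 = 2
  P[5]: 21 + -16 = 5
  P[6]: 19 + -16 = 3
  P[7]: 10 + -16 = -6
  P[8]: 26 + -16 = 10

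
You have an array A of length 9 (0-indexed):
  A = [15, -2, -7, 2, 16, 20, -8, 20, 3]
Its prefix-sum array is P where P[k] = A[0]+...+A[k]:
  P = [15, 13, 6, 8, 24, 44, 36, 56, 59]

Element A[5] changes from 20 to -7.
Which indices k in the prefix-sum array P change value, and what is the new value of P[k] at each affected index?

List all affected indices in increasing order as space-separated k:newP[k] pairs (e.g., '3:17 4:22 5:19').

Answer: 5:17 6:9 7:29 8:32

Derivation:
P[k] = A[0] + ... + A[k]
P[k] includes A[5] iff k >= 5
Affected indices: 5, 6, ..., 8; delta = -27
  P[5]: 44 + -27 = 17
  P[6]: 36 + -27 = 9
  P[7]: 56 + -27 = 29
  P[8]: 59 + -27 = 32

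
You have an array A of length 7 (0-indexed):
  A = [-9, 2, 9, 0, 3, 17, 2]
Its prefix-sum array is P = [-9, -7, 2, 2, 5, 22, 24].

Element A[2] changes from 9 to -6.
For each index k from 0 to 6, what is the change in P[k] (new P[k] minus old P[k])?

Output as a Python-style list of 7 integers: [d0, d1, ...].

Element change: A[2] 9 -> -6, delta = -15
For k < 2: P[k] unchanged, delta_P[k] = 0
For k >= 2: P[k] shifts by exactly -15
Delta array: [0, 0, -15, -15, -15, -15, -15]

Answer: [0, 0, -15, -15, -15, -15, -15]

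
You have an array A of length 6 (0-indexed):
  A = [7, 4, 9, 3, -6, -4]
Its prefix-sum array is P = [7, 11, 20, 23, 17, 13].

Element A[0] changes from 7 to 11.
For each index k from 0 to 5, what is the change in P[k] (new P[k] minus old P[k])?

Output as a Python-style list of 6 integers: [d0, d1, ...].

Answer: [4, 4, 4, 4, 4, 4]

Derivation:
Element change: A[0] 7 -> 11, delta = 4
For k < 0: P[k] unchanged, delta_P[k] = 0
For k >= 0: P[k] shifts by exactly 4
Delta array: [4, 4, 4, 4, 4, 4]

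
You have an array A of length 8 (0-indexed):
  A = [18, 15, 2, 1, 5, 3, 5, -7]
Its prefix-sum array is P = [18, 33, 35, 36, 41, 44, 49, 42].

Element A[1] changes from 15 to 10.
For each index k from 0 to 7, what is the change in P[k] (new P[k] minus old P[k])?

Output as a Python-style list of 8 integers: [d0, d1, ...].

Answer: [0, -5, -5, -5, -5, -5, -5, -5]

Derivation:
Element change: A[1] 15 -> 10, delta = -5
For k < 1: P[k] unchanged, delta_P[k] = 0
For k >= 1: P[k] shifts by exactly -5
Delta array: [0, -5, -5, -5, -5, -5, -5, -5]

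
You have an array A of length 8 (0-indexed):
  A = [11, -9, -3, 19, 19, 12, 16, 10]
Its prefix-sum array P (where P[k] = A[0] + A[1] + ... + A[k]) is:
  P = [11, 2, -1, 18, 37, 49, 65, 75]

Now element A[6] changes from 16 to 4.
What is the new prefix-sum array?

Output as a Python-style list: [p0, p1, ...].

Change: A[6] 16 -> 4, delta = -12
P[k] for k < 6: unchanged (A[6] not included)
P[k] for k >= 6: shift by delta = -12
  P[0] = 11 + 0 = 11
  P[1] = 2 + 0 = 2
  P[2] = -1 + 0 = -1
  P[3] = 18 + 0 = 18
  P[4] = 37 + 0 = 37
  P[5] = 49 + 0 = 49
  P[6] = 65 + -12 = 53
  P[7] = 75 + -12 = 63

Answer: [11, 2, -1, 18, 37, 49, 53, 63]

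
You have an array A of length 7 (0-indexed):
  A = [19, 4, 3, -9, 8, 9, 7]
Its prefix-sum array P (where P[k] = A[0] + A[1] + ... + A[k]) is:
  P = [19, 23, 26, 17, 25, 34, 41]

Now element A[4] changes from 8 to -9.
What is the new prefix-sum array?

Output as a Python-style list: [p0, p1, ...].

Change: A[4] 8 -> -9, delta = -17
P[k] for k < 4: unchanged (A[4] not included)
P[k] for k >= 4: shift by delta = -17
  P[0] = 19 + 0 = 19
  P[1] = 23 + 0 = 23
  P[2] = 26 + 0 = 26
  P[3] = 17 + 0 = 17
  P[4] = 25 + -17 = 8
  P[5] = 34 + -17 = 17
  P[6] = 41 + -17 = 24

Answer: [19, 23, 26, 17, 8, 17, 24]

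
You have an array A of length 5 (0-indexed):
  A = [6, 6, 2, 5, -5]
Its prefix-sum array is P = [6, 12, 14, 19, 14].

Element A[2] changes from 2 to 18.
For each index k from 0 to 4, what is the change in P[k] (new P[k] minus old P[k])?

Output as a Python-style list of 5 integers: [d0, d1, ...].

Element change: A[2] 2 -> 18, delta = 16
For k < 2: P[k] unchanged, delta_P[k] = 0
For k >= 2: P[k] shifts by exactly 16
Delta array: [0, 0, 16, 16, 16]

Answer: [0, 0, 16, 16, 16]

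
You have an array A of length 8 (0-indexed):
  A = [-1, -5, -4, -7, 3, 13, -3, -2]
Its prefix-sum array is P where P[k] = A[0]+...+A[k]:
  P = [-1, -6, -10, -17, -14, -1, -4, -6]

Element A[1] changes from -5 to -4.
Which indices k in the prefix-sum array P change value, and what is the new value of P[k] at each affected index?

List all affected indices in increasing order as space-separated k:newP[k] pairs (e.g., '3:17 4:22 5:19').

Answer: 1:-5 2:-9 3:-16 4:-13 5:0 6:-3 7:-5

Derivation:
P[k] = A[0] + ... + A[k]
P[k] includes A[1] iff k >= 1
Affected indices: 1, 2, ..., 7; delta = 1
  P[1]: -6 + 1 = -5
  P[2]: -10 + 1 = -9
  P[3]: -17 + 1 = -16
  P[4]: -14 + 1 = -13
  P[5]: -1 + 1 = 0
  P[6]: -4 + 1 = -3
  P[7]: -6 + 1 = -5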